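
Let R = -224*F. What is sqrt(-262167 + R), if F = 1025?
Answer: I*sqrt(491767) ≈ 701.26*I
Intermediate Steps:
R = -229600 (R = -224*1025 = -229600)
sqrt(-262167 + R) = sqrt(-262167 - 229600) = sqrt(-491767) = I*sqrt(491767)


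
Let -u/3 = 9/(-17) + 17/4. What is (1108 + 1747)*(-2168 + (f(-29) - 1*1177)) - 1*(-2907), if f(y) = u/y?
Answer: -18824651151/1972 ≈ -9.5460e+6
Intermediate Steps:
u = -759/68 (u = -3*(9/(-17) + 17/4) = -3*(9*(-1/17) + 17*(1/4)) = -3*(-9/17 + 17/4) = -3*253/68 = -759/68 ≈ -11.162)
f(y) = -759/(68*y)
(1108 + 1747)*(-2168 + (f(-29) - 1*1177)) - 1*(-2907) = (1108 + 1747)*(-2168 + (-759/68/(-29) - 1*1177)) - 1*(-2907) = 2855*(-2168 + (-759/68*(-1/29) - 1177)) + 2907 = 2855*(-2168 + (759/1972 - 1177)) + 2907 = 2855*(-2168 - 2320285/1972) + 2907 = 2855*(-6595581/1972) + 2907 = -18830383755/1972 + 2907 = -18824651151/1972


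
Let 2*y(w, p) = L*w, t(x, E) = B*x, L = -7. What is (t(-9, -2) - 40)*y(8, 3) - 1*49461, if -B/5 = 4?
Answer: -53381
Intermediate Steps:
B = -20 (B = -5*4 = -20)
t(x, E) = -20*x
y(w, p) = -7*w/2 (y(w, p) = (-7*w)/2 = -7*w/2)
(t(-9, -2) - 40)*y(8, 3) - 1*49461 = (-20*(-9) - 40)*(-7/2*8) - 1*49461 = (180 - 40)*(-28) - 49461 = 140*(-28) - 49461 = -3920 - 49461 = -53381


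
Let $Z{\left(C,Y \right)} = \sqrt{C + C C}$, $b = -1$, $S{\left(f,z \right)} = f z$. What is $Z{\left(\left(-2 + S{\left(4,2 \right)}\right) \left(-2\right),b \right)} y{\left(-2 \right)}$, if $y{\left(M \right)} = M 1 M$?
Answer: $8 \sqrt{33} \approx 45.956$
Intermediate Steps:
$y{\left(M \right)} = M^{2}$ ($y{\left(M \right)} = M M = M^{2}$)
$Z{\left(C,Y \right)} = \sqrt{C + C^{2}}$
$Z{\left(\left(-2 + S{\left(4,2 \right)}\right) \left(-2\right),b \right)} y{\left(-2 \right)} = \sqrt{\left(-2 + 4 \cdot 2\right) \left(-2\right) \left(1 + \left(-2 + 4 \cdot 2\right) \left(-2\right)\right)} \left(-2\right)^{2} = \sqrt{\left(-2 + 8\right) \left(-2\right) \left(1 + \left(-2 + 8\right) \left(-2\right)\right)} 4 = \sqrt{6 \left(-2\right) \left(1 + 6 \left(-2\right)\right)} 4 = \sqrt{- 12 \left(1 - 12\right)} 4 = \sqrt{\left(-12\right) \left(-11\right)} 4 = \sqrt{132} \cdot 4 = 2 \sqrt{33} \cdot 4 = 8 \sqrt{33}$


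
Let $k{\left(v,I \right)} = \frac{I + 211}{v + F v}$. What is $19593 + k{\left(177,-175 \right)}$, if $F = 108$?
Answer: $\frac{126002595}{6431} \approx 19593.0$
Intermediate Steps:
$k{\left(v,I \right)} = \frac{211 + I}{109 v}$ ($k{\left(v,I \right)} = \frac{I + 211}{v + 108 v} = \frac{211 + I}{109 v}$)
$19593 + k{\left(177,-175 \right)} = 19593 + \frac{211 - 175}{109 \cdot 177} = 19593 + \frac{1}{109} \cdot \frac{1}{177} \cdot 36 = 19593 + \frac{12}{6431} = \frac{126002595}{6431}$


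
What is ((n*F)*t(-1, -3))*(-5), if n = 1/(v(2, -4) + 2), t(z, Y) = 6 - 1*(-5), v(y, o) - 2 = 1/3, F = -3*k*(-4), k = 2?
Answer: -3960/13 ≈ -304.62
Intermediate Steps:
F = 24 (F = -3*2*(-4) = -6*(-4) = 24)
v(y, o) = 7/3 (v(y, o) = 2 + 1/3 = 2 + ⅓ = 7/3)
t(z, Y) = 11 (t(z, Y) = 6 + 5 = 11)
n = 3/13 (n = 1/(7/3 + 2) = 1/(13/3) = 3/13 ≈ 0.23077)
((n*F)*t(-1, -3))*(-5) = (((3/13)*24)*11)*(-5) = ((72/13)*11)*(-5) = (792/13)*(-5) = -3960/13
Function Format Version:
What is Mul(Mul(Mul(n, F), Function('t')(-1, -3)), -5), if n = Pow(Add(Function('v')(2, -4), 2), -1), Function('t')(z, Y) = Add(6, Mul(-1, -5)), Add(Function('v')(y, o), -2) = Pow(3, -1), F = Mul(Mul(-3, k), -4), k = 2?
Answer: Rational(-3960, 13) ≈ -304.62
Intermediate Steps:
F = 24 (F = Mul(Mul(-3, 2), -4) = Mul(-6, -4) = 24)
Function('v')(y, o) = Rational(7, 3) (Function('v')(y, o) = Add(2, Pow(3, -1)) = Add(2, Rational(1, 3)) = Rational(7, 3))
Function('t')(z, Y) = 11 (Function('t')(z, Y) = Add(6, 5) = 11)
n = Rational(3, 13) (n = Pow(Add(Rational(7, 3), 2), -1) = Pow(Rational(13, 3), -1) = Rational(3, 13) ≈ 0.23077)
Mul(Mul(Mul(n, F), Function('t')(-1, -3)), -5) = Mul(Mul(Mul(Rational(3, 13), 24), 11), -5) = Mul(Mul(Rational(72, 13), 11), -5) = Mul(Rational(792, 13), -5) = Rational(-3960, 13)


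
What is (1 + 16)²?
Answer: 289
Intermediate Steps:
(1 + 16)² = 17² = 289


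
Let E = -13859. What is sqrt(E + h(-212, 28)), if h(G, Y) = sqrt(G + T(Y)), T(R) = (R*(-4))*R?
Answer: sqrt(-13859 + 6*I*sqrt(93)) ≈ 0.2458 + 117.72*I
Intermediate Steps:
T(R) = -4*R**2 (T(R) = (-4*R)*R = -4*R**2)
h(G, Y) = sqrt(G - 4*Y**2)
sqrt(E + h(-212, 28)) = sqrt(-13859 + sqrt(-212 - 4*28**2)) = sqrt(-13859 + sqrt(-212 - 4*784)) = sqrt(-13859 + sqrt(-212 - 3136)) = sqrt(-13859 + sqrt(-3348)) = sqrt(-13859 + 6*I*sqrt(93))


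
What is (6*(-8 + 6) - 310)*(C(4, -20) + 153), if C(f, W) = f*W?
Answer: -23506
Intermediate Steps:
C(f, W) = W*f
(6*(-8 + 6) - 310)*(C(4, -20) + 153) = (6*(-8 + 6) - 310)*(-20*4 + 153) = (6*(-2) - 310)*(-80 + 153) = (-12 - 310)*73 = -322*73 = -23506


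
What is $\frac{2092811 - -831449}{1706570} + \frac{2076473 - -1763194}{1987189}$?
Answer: $\frac{1236371781733}{339127713173} \approx 3.6457$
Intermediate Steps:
$\frac{2092811 - -831449}{1706570} + \frac{2076473 - -1763194}{1987189} = \left(2092811 + 831449\right) \frac{1}{1706570} + \left(2076473 + 1763194\right) \frac{1}{1987189} = 2924260 \cdot \frac{1}{1706570} + 3839667 \cdot \frac{1}{1987189} = \frac{292426}{170657} + \frac{3839667}{1987189} = \frac{1236371781733}{339127713173}$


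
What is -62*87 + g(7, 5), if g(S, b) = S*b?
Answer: -5359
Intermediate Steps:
-62*87 + g(7, 5) = -62*87 + 7*5 = -5394 + 35 = -5359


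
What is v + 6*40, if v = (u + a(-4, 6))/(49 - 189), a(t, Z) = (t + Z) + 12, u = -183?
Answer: 33769/140 ≈ 241.21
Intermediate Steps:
a(t, Z) = 12 + Z + t (a(t, Z) = (Z + t) + 12 = 12 + Z + t)
v = 169/140 (v = (-183 + (12 + 6 - 4))/(49 - 189) = (-183 + 14)/(-140) = -169*(-1/140) = 169/140 ≈ 1.2071)
v + 6*40 = 169/140 + 6*40 = 169/140 + 240 = 33769/140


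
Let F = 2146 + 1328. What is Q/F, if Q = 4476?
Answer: 746/579 ≈ 1.2884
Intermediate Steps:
F = 3474
Q/F = 4476/3474 = 4476*(1/3474) = 746/579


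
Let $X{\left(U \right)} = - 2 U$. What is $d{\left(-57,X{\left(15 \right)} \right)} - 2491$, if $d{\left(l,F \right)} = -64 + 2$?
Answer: $-2553$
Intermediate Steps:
$d{\left(l,F \right)} = -62$
$d{\left(-57,X{\left(15 \right)} \right)} - 2491 = -62 - 2491 = -2553$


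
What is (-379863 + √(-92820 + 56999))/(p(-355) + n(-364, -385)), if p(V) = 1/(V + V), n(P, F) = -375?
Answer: 269702730/266251 - 710*I*√35821/266251 ≈ 1013.0 - 0.5047*I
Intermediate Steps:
p(V) = 1/(2*V)
(-379863 + √(-92820 + 56999))/(p(-355) + n(-364, -385)) = (-379863 + √(-92820 + 56999))/((½)/(-355) - 375) = (-379863 + √(-35821))/((½)*(-1/355) - 375) = (-379863 + I*√35821)/(-1/710 - 375) = (-379863 + I*√35821)/(-266251/710) = (-379863 + I*√35821)*(-710/266251) = 269702730/266251 - 710*I*√35821/266251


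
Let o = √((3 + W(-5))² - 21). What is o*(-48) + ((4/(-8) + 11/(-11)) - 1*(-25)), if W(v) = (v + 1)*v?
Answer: 47/2 - 96*√127 ≈ -1058.4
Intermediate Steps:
W(v) = v*(1 + v) (W(v) = (1 + v)*v = v*(1 + v))
o = 2*√127 (o = √((3 - 5*(1 - 5))² - 21) = √((3 - 5*(-4))² - 21) = √((3 + 20)² - 21) = √(23² - 21) = √(529 - 21) = √508 = 2*√127 ≈ 22.539)
o*(-48) + ((4/(-8) + 11/(-11)) - 1*(-25)) = (2*√127)*(-48) + ((4/(-8) + 11/(-11)) - 1*(-25)) = -96*√127 + ((4*(-⅛) + 11*(-1/11)) + 25) = -96*√127 + ((-½ - 1) + 25) = -96*√127 + (-3/2 + 25) = -96*√127 + 47/2 = 47/2 - 96*√127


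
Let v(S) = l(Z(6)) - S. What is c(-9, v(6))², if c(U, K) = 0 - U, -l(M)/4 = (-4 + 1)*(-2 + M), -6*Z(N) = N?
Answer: 81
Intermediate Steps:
Z(N) = -N/6
l(M) = -24 + 12*M (l(M) = -4*(-4 + 1)*(-2 + M) = -(-12)*(-2 + M) = -4*(6 - 3*M) = -24 + 12*M)
v(S) = -36 - S (v(S) = (-24 + 12*(-⅙*6)) - S = (-24 + 12*(-1)) - S = (-24 - 12) - S = -36 - S)
c(U, K) = -U
c(-9, v(6))² = (-1*(-9))² = 9² = 81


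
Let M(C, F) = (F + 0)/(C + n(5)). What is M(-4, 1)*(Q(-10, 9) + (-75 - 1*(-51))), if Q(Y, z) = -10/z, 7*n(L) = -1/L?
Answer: 7910/1269 ≈ 6.2333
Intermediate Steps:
n(L) = -1/(7*L) (n(L) = (-1/L)/7 = -1/(7*L))
M(C, F) = F/(-1/35 + C) (M(C, F) = (F + 0)/(C - ⅐/5) = F/(C - ⅐*⅕) = F/(C - 1/35) = F/(-1/35 + C))
M(-4, 1)*(Q(-10, 9) + (-75 - 1*(-51))) = (35*1/(-1 + 35*(-4)))*(-10/9 + (-75 - 1*(-51))) = (35*1/(-1 - 140))*(-10*⅑ + (-75 + 51)) = (35*1/(-141))*(-10/9 - 24) = (35*1*(-1/141))*(-226/9) = -35/141*(-226/9) = 7910/1269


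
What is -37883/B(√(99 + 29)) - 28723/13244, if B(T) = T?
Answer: -28723/13244 - 37883*√2/16 ≈ -3350.6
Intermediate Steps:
-37883/B(√(99 + 29)) - 28723/13244 = -37883/√(99 + 29) - 28723/13244 = -37883*√2/16 - 28723*1/13244 = -37883*√2/16 - 28723/13244 = -28723/13244 - 37883*√2/16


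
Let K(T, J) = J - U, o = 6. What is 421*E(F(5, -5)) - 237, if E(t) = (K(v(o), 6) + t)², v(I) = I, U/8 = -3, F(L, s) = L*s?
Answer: 10288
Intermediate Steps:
U = -24 (U = 8*(-3) = -24)
K(T, J) = 24 + J (K(T, J) = J - 1*(-24) = J + 24 = 24 + J)
E(t) = (30 + t)² (E(t) = ((24 + 6) + t)² = (30 + t)²)
421*E(F(5, -5)) - 237 = 421*(30 + 5*(-5))² - 237 = 421*(30 - 25)² - 237 = 421*5² - 237 = 421*25 - 237 = 10525 - 237 = 10288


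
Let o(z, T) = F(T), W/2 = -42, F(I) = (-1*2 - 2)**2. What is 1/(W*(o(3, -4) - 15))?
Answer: -1/84 ≈ -0.011905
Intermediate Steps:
F(I) = 16 (F(I) = (-2 - 2)**2 = (-4)**2 = 16)
W = -84 (W = 2*(-42) = -84)
o(z, T) = 16
1/(W*(o(3, -4) - 15)) = 1/(-84*(16 - 15)) = 1/(-84*1) = 1/(-84) = -1/84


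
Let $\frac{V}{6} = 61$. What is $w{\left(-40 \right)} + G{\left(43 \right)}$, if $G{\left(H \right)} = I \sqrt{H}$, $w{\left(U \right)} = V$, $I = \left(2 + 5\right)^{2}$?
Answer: $366 + 49 \sqrt{43} \approx 687.31$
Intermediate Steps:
$V = 366$ ($V = 6 \cdot 61 = 366$)
$I = 49$ ($I = 7^{2} = 49$)
$w{\left(U \right)} = 366$
$G{\left(H \right)} = 49 \sqrt{H}$
$w{\left(-40 \right)} + G{\left(43 \right)} = 366 + 49 \sqrt{43}$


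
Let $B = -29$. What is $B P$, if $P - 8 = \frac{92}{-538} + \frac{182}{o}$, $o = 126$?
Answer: $- \frac{651079}{2421} \approx -268.93$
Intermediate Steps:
$P = \frac{22451}{2421}$ ($P = 8 + \left(\frac{92}{-538} + \frac{182}{126}\right) = 8 + \left(92 \left(- \frac{1}{538}\right) + 182 \cdot \frac{1}{126}\right) = 8 + \left(- \frac{46}{269} + \frac{13}{9}\right) = 8 + \frac{3083}{2421} = \frac{22451}{2421} \approx 9.2734$)
$B P = \left(-29\right) \frac{22451}{2421} = - \frac{651079}{2421}$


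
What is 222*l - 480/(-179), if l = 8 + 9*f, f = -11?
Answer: -3615678/179 ≈ -20199.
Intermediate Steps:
l = -91 (l = 8 + 9*(-11) = 8 - 99 = -91)
222*l - 480/(-179) = 222*(-91) - 480/(-179) = -20202 - 480*(-1/179) = -20202 + 480/179 = -3615678/179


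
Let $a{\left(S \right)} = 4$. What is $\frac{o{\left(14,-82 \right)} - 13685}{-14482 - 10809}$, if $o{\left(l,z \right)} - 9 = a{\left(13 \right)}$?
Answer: $\frac{13672}{25291} \approx 0.54059$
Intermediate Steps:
$o{\left(l,z \right)} = 13$ ($o{\left(l,z \right)} = 9 + 4 = 13$)
$\frac{o{\left(14,-82 \right)} - 13685}{-14482 - 10809} = \frac{13 - 13685}{-14482 - 10809} = - \frac{13672}{-25291} = \left(-13672\right) \left(- \frac{1}{25291}\right) = \frac{13672}{25291}$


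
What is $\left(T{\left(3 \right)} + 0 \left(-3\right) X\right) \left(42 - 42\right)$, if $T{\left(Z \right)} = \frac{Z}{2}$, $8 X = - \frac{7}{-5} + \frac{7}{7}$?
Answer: $0$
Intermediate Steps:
$X = \frac{3}{10}$ ($X = \frac{- \frac{7}{-5} + \frac{7}{7}}{8} = \frac{\left(-7\right) \left(- \frac{1}{5}\right) + 7 \cdot \frac{1}{7}}{8} = \frac{\frac{7}{5} + 1}{8} = \frac{1}{8} \cdot \frac{12}{5} = \frac{3}{10} \approx 0.3$)
$T{\left(Z \right)} = \frac{Z}{2}$ ($T{\left(Z \right)} = Z \frac{1}{2} = \frac{Z}{2}$)
$\left(T{\left(3 \right)} + 0 \left(-3\right) X\right) \left(42 - 42\right) = \left(\frac{1}{2} \cdot 3 + 0 \left(-3\right) \frac{3}{10}\right) \left(42 - 42\right) = \left(\frac{3}{2} + 0 \cdot \frac{3}{10}\right) 0 = \left(\frac{3}{2} + 0\right) 0 = \frac{3}{2} \cdot 0 = 0$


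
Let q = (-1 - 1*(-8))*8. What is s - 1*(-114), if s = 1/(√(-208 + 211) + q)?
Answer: 357218/3133 - √3/3133 ≈ 114.02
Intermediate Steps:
q = 56 (q = (-1 + 8)*8 = 7*8 = 56)
s = 1/(56 + √3) (s = 1/(√(-208 + 211) + 56) = 1/(√3 + 56) = 1/(56 + √3) ≈ 0.017321)
s - 1*(-114) = (56/3133 - √3/3133) - 1*(-114) = (56/3133 - √3/3133) + 114 = 357218/3133 - √3/3133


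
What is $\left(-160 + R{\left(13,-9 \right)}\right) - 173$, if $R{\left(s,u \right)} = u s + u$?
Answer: $-459$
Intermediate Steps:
$R{\left(s,u \right)} = u + s u$ ($R{\left(s,u \right)} = s u + u = u + s u$)
$\left(-160 + R{\left(13,-9 \right)}\right) - 173 = \left(-160 - 9 \left(1 + 13\right)\right) - 173 = \left(-160 - 126\right) - 173 = -286 - 173 = -459$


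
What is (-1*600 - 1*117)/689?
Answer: -717/689 ≈ -1.0406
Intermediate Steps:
(-1*600 - 1*117)/689 = (-600 - 117)*(1/689) = -717*1/689 = -717/689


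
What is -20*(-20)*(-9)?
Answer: -3600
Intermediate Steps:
-20*(-20)*(-9) = 400*(-9) = -3600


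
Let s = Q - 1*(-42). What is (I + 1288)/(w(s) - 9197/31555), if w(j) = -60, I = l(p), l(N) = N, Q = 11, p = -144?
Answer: -36098920/1902497 ≈ -18.974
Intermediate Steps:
I = -144
s = 53 (s = 11 - 1*(-42) = 11 + 42 = 53)
(I + 1288)/(w(s) - 9197/31555) = (-144 + 1288)/(-60 - 9197/31555) = 1144/(-60 - 9197*1/31555) = 1144/(-60 - 9197/31555) = 1144/(-1902497/31555) = 1144*(-31555/1902497) = -36098920/1902497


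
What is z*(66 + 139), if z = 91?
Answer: 18655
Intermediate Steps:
z*(66 + 139) = 91*(66 + 139) = 91*205 = 18655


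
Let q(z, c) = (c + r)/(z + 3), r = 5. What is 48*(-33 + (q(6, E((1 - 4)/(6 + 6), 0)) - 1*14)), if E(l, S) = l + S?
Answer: -6692/3 ≈ -2230.7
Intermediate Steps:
E(l, S) = S + l
q(z, c) = (5 + c)/(3 + z) (q(z, c) = (c + 5)/(z + 3) = (5 + c)/(3 + z))
48*(-33 + (q(6, E((1 - 4)/(6 + 6), 0)) - 1*14)) = 48*(-33 + ((5 + (0 + (1 - 4)/(6 + 6)))/(3 + 6) - 1*14)) = 48*(-33 + ((5 + (0 - 3/12))/9 - 14)) = 48*(-33 + ((5 + (0 - 3*1/12))/9 - 14)) = 48*(-33 + ((5 + (0 - ¼))/9 - 14)) = 48*(-33 + ((5 - ¼)/9 - 14)) = 48*(-33 + ((⅑)*(19/4) - 14)) = 48*(-33 + (19/36 - 14)) = 48*(-33 - 485/36) = 48*(-1673/36) = -6692/3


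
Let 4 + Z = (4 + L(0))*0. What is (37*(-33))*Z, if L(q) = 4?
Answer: 4884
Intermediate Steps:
Z = -4 (Z = -4 + (4 + 4)*0 = -4 + 8*0 = -4 + 0 = -4)
(37*(-33))*Z = (37*(-33))*(-4) = -1221*(-4) = 4884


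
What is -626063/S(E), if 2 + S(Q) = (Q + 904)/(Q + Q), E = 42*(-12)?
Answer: 39441969/151 ≈ 2.6121e+5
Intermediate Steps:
E = -504
S(Q) = -2 + (904 + Q)/(2*Q) (S(Q) = -2 + (Q + 904)/(Q + Q) = -2 + (904 + Q)/((2*Q)) = -2 + (904 + Q)*(1/(2*Q)) = -2 + (904 + Q)/(2*Q))
-626063/S(E) = -626063/(-3/2 + 452/(-504)) = -626063/(-3/2 + 452*(-1/504)) = -626063/(-3/2 - 113/126) = -626063/(-151/63) = -626063*(-63/151) = 39441969/151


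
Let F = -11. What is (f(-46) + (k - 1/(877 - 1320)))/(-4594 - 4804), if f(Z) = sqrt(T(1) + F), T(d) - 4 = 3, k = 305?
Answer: -67558/2081657 - I/4699 ≈ -0.032454 - 0.00021281*I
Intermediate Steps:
T(d) = 7 (T(d) = 4 + 3 = 7)
f(Z) = 2*I (f(Z) = sqrt(7 - 11) = sqrt(-4) = 2*I)
(f(-46) + (k - 1/(877 - 1320)))/(-4594 - 4804) = (2*I + (305 - 1/(877 - 1320)))/(-4594 - 4804) = (2*I + (305 - 1/(-443)))/(-9398) = (2*I + (305 - 1*(-1/443)))*(-1/9398) = (2*I + (305 + 1/443))*(-1/9398) = (2*I + 135116/443)*(-1/9398) = (135116/443 + 2*I)*(-1/9398) = -67558/2081657 - I/4699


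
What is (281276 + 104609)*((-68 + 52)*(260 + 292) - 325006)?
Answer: -128823076630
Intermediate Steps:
(281276 + 104609)*((-68 + 52)*(260 + 292) - 325006) = 385885*(-16*552 - 325006) = 385885*(-8832 - 325006) = 385885*(-333838) = -128823076630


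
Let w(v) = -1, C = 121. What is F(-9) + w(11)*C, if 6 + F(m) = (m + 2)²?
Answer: -78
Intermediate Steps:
F(m) = -6 + (2 + m)² (F(m) = -6 + (m + 2)² = -6 + (2 + m)²)
F(-9) + w(11)*C = (-6 + (2 - 9)²) - 1*121 = (-6 + (-7)²) - 121 = (-6 + 49) - 121 = 43 - 121 = -78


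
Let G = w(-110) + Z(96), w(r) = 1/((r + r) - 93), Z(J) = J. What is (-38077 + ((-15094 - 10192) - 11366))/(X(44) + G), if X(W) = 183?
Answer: -23390177/87326 ≈ -267.85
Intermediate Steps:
w(r) = 1/(-93 + 2*r) (w(r) = 1/(2*r - 93) = 1/(-93 + 2*r))
G = 30047/313 (G = 1/(-93 + 2*(-110)) + 96 = 1/(-93 - 220) + 96 = 1/(-313) + 96 = -1/313 + 96 = 30047/313 ≈ 95.997)
(-38077 + ((-15094 - 10192) - 11366))/(X(44) + G) = (-38077 + ((-15094 - 10192) - 11366))/(183 + 30047/313) = (-38077 + (-25286 - 11366))/(87326/313) = (-38077 - 36652)*(313/87326) = -74729*313/87326 = -23390177/87326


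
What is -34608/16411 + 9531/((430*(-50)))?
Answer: -900485241/352836500 ≈ -2.5521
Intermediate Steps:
-34608/16411 + 9531/((430*(-50))) = -34608*1/16411 + 9531/(-21500) = -34608/16411 + 9531*(-1/21500) = -34608/16411 - 9531/21500 = -900485241/352836500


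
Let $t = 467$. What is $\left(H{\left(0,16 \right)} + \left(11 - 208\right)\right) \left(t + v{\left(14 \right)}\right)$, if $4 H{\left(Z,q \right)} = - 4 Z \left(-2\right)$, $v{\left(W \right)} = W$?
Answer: $-94757$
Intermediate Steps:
$H{\left(Z,q \right)} = 2 Z$ ($H{\left(Z,q \right)} = \frac{- 4 Z \left(-2\right)}{4} = \frac{8 Z}{4} = 2 Z$)
$\left(H{\left(0,16 \right)} + \left(11 - 208\right)\right) \left(t + v{\left(14 \right)}\right) = \left(2 \cdot 0 + \left(11 - 208\right)\right) \left(467 + 14\right) = \left(0 - 197\right) 481 = \left(-197\right) 481 = -94757$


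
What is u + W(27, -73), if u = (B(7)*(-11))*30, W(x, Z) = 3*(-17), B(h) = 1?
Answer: -381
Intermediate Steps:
W(x, Z) = -51
u = -330 (u = (1*(-11))*30 = -11*30 = -330)
u + W(27, -73) = -330 - 51 = -381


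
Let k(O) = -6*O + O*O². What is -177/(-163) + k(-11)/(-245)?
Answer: 49912/7987 ≈ 6.2492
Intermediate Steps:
k(O) = O³ - 6*O (k(O) = -6*O + O³ = O³ - 6*O)
-177/(-163) + k(-11)/(-245) = -177/(-163) - 11*(-6 + (-11)²)/(-245) = -177*(-1/163) - 11*(-6 + 121)*(-1/245) = 177/163 - 11*115*(-1/245) = 177/163 - 1265*(-1/245) = 177/163 + 253/49 = 49912/7987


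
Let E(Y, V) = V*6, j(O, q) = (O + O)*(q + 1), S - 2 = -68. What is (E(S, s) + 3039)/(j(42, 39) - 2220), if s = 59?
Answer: 1131/380 ≈ 2.9763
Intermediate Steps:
S = -66 (S = 2 - 68 = -66)
j(O, q) = 2*O*(1 + q) (j(O, q) = (2*O)*(1 + q) = 2*O*(1 + q))
E(Y, V) = 6*V
(E(S, s) + 3039)/(j(42, 39) - 2220) = (6*59 + 3039)/(2*42*(1 + 39) - 2220) = (354 + 3039)/(2*42*40 - 2220) = 3393/(3360 - 2220) = 3393/1140 = 3393*(1/1140) = 1131/380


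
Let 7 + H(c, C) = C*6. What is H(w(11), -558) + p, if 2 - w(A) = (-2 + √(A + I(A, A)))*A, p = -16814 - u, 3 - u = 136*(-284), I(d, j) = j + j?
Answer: -58796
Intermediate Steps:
I(d, j) = 2*j
u = 38627 (u = 3 - 136*(-284) = 3 - 1*(-38624) = 3 + 38624 = 38627)
p = -55441 (p = -16814 - 1*38627 = -16814 - 38627 = -55441)
w(A) = 2 - A*(-2 + √3*√A) (w(A) = 2 - (-2 + √(A + 2*A))*A = 2 - (-2 + √(3*A))*A = 2 - (-2 + √3*√A)*A = 2 - A*(-2 + √3*√A))
H(c, C) = -7 + 6*C (H(c, C) = -7 + C*6 = -7 + 6*C)
H(w(11), -558) + p = (-7 + 6*(-558)) - 55441 = (-7 - 3348) - 55441 = -3355 - 55441 = -58796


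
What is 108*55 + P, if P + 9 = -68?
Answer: 5863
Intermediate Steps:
P = -77 (P = -9 - 68 = -77)
108*55 + P = 108*55 - 77 = 5940 - 77 = 5863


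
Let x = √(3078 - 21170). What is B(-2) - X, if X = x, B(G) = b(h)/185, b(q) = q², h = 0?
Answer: -2*I*√4523 ≈ -134.51*I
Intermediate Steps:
x = 2*I*√4523 (x = √(-18092) = 2*I*√4523 ≈ 134.51*I)
B(G) = 0 (B(G) = 0²/185 = 0*(1/185) = 0)
X = 2*I*√4523 ≈ 134.51*I
B(-2) - X = 0 - 2*I*√4523 = -2*I*√4523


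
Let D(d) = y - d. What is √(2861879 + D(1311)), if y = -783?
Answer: √2859785 ≈ 1691.1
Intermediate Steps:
D(d) = -783 - d
√(2861879 + D(1311)) = √(2861879 + (-783 - 1*1311)) = √(2861879 + (-783 - 1311)) = √(2861879 - 2094) = √2859785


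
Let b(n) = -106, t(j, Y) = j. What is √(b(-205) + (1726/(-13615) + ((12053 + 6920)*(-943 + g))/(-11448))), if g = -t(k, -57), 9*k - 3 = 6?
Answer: √61509720005079990/6494355 ≈ 38.189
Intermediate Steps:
k = 1 (k = ⅓ + (⅑)*6 = ⅓ + ⅔ = 1)
g = -1 (g = -1*1 = -1)
√(b(-205) + (1726/(-13615) + ((12053 + 6920)*(-943 + g))/(-11448))) = √(-106 + (1726/(-13615) + ((12053 + 6920)*(-943 - 1))/(-11448))) = √(-106 + (1726*(-1/13615) + (18973*(-944))*(-1/11448))) = √(-106 + (-1726/13615 - 17910512*(-1/11448))) = √(-106 + (-1726/13615 + 2238814/1431)) = √(-106 + 30478982704/19483065) = √(28413777814/19483065) = √61509720005079990/6494355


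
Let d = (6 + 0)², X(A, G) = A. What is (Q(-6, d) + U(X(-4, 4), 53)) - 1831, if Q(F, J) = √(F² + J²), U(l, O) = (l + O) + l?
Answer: -1786 + 6*√37 ≈ -1749.5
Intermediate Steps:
U(l, O) = O + 2*l (U(l, O) = (O + l) + l = O + 2*l)
d = 36 (d = 6² = 36)
(Q(-6, d) + U(X(-4, 4), 53)) - 1831 = (√((-6)² + 36²) + (53 + 2*(-4))) - 1831 = (√(36 + 1296) + (53 - 8)) - 1831 = (√1332 + 45) - 1831 = (6*√37 + 45) - 1831 = (45 + 6*√37) - 1831 = -1786 + 6*√37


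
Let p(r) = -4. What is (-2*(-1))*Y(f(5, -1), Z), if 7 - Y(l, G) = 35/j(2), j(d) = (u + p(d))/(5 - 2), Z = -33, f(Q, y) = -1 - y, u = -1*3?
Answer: 44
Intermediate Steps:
u = -3
j(d) = -7/3 (j(d) = (-3 - 4)/(5 - 2) = -7/3)
Y(l, G) = 22 (Y(l, G) = 7 - 35/(-7/3) = 7 - 35*(-3)/7 = 7 - 1*(-15) = 7 + 15 = 22)
(-2*(-1))*Y(f(5, -1), Z) = -2*(-1)*22 = 2*22 = 44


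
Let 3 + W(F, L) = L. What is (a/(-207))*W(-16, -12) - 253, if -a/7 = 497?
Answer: -34852/69 ≈ -505.10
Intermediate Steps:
a = -3479 (a = -7*497 = -3479)
W(F, L) = -3 + L
(a/(-207))*W(-16, -12) - 253 = (-3479/(-207))*(-3 - 12) - 253 = -3479*(-1/207)*(-15) - 253 = (3479/207)*(-15) - 253 = -17395/69 - 253 = -34852/69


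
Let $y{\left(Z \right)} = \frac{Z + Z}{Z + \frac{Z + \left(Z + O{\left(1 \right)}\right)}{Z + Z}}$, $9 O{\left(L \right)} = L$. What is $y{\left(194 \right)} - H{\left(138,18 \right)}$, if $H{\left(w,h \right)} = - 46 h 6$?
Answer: $\frac{3384269784}{680941} \approx 4970.0$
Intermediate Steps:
$O{\left(L \right)} = \frac{L}{9}$
$H{\left(w,h \right)} = - 276 h$
$y{\left(Z \right)} = \frac{2 Z}{Z + \frac{\frac{1}{9} + 2 Z}{2 Z}}$ ($y{\left(Z \right)} = \frac{Z + Z}{Z + \frac{Z + \left(Z + \frac{1}{9} \cdot 1\right)}{Z + Z}} = \frac{2 Z}{Z + \frac{Z + \left(Z + \frac{1}{9}\right)}{2 Z}} = \frac{2 Z}{Z + \left(Z + \left(\frac{1}{9} + Z\right)\right) \frac{1}{2 Z}} = \frac{2 Z}{Z + \left(\frac{1}{9} + 2 Z\right) \frac{1}{2 Z}} = \frac{2 Z}{Z + \frac{\frac{1}{9} + 2 Z}{2 Z}}$)
$y{\left(194 \right)} - H{\left(138,18 \right)} = \frac{36 \cdot 194^{2}}{1 + 18 \cdot 194 + 18 \cdot 194^{2}} - \left(-276\right) 18 = 36 \cdot 37636 \frac{1}{1 + 3492 + 18 \cdot 37636} - -4968 = 36 \cdot 37636 \frac{1}{1 + 3492 + 677448} + 4968 = 36 \cdot 37636 \cdot \frac{1}{680941} + 4968 = \frac{1354896}{680941} + 4968 = \frac{3384269784}{680941}$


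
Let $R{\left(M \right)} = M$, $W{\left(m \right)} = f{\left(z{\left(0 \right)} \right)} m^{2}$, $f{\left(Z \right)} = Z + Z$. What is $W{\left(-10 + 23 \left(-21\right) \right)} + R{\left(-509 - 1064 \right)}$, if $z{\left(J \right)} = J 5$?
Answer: $-1573$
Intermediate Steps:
$z{\left(J \right)} = 5 J$
$f{\left(Z \right)} = 2 Z$
$W{\left(m \right)} = 0$ ($W{\left(m \right)} = 2 \cdot 5 \cdot 0 m^{2} = 2 \cdot 0 m^{2} = 0 m^{2} = 0$)
$W{\left(-10 + 23 \left(-21\right) \right)} + R{\left(-509 - 1064 \right)} = 0 - 1573 = -1573$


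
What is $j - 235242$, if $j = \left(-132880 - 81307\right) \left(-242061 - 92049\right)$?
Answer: $71561783328$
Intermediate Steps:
$j = 71562018570$ ($j = \left(-214187\right) \left(-334110\right) = 71562018570$)
$j - 235242 = 71562018570 - 235242 = 71561783328$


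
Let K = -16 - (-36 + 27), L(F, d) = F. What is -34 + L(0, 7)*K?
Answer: -34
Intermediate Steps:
K = -7 (K = -16 - 1*(-9) = -16 + 9 = -7)
-34 + L(0, 7)*K = -34 + 0*(-7) = -34 + 0 = -34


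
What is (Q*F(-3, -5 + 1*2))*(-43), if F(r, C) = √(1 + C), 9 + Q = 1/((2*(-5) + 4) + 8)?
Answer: 731*I*√2/2 ≈ 516.9*I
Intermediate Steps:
Q = -17/2 (Q = -9 + 1/((2*(-5) + 4) + 8) = -9 + 1/((-10 + 4) + 8) = -9 + 1/(-6 + 8) = -9 + 1/2 = -9 + ½ = -17/2 ≈ -8.5000)
(Q*F(-3, -5 + 1*2))*(-43) = -17*√(1 + (-5 + 1*2))/2*(-43) = -17*√(1 + (-5 + 2))/2*(-43) = -17*√(1 - 3)/2*(-43) = -17*I*√2/2*(-43) = 731*I*√2/2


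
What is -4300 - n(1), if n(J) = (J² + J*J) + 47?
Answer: -4349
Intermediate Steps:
n(J) = 47 + 2*J² (n(J) = (J² + J²) + 47 = 2*J² + 47 = 47 + 2*J²)
-4300 - n(1) = -4300 - (47 + 2*1²) = -4300 - (47 + 2*1) = -4300 - (47 + 2) = -4300 - 1*49 = -4300 - 49 = -4349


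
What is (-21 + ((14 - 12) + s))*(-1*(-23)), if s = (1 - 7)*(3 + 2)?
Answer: -1127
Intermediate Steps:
s = -30 (s = -6*5 = -30)
(-21 + ((14 - 12) + s))*(-1*(-23)) = (-21 + ((14 - 12) - 30))*(-1*(-23)) = (-21 + (2 - 30))*23 = (-21 - 28)*23 = -49*23 = -1127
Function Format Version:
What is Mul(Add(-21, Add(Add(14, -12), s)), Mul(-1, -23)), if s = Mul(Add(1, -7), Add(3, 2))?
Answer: -1127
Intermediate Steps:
s = -30 (s = Mul(-6, 5) = -30)
Mul(Add(-21, Add(Add(14, -12), s)), Mul(-1, -23)) = Mul(Add(-21, Add(Add(14, -12), -30)), Mul(-1, -23)) = Mul(Add(-21, Add(2, -30)), 23) = Mul(Add(-21, -28), 23) = Mul(-49, 23) = -1127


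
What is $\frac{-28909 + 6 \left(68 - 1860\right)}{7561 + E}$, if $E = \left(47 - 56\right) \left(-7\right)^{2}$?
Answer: $- \frac{39661}{7120} \approx -5.5704$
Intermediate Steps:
$E = -441$ ($E = \left(-9\right) 49 = -441$)
$\frac{-28909 + 6 \left(68 - 1860\right)}{7561 + E} = \frac{-28909 + 6 \left(68 - 1860\right)}{7561 - 441} = \frac{-28909 + 6 \left(68 - 1860\right)}{7120} = \left(-28909 + 6 \left(-1792\right)\right) \frac{1}{7120} = \left(-28909 - 10752\right) \frac{1}{7120} = \left(-39661\right) \frac{1}{7120} = - \frac{39661}{7120}$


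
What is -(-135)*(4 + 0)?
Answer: 540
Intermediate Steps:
-(-135)*(4 + 0) = -(-135)*4 = -27*(-20) = 540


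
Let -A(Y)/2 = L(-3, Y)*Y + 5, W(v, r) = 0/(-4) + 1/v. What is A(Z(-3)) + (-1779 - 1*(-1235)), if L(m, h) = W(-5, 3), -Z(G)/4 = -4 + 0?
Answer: -2738/5 ≈ -547.60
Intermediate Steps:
Z(G) = 16 (Z(G) = -4*(-4 + 0) = -4*(-4) = 16)
W(v, r) = 1/v (W(v, r) = 0*(-¼) + 1/v = 0 + 1/v = 1/v)
L(m, h) = -⅕ (L(m, h) = 1/(-5) = -⅕)
A(Y) = -10 + 2*Y/5 (A(Y) = -2*(-Y/5 + 5) = -2*(5 - Y/5) = -10 + 2*Y/5)
A(Z(-3)) + (-1779 - 1*(-1235)) = (-10 + (⅖)*16) + (-1779 - 1*(-1235)) = (-10 + 32/5) + (-1779 + 1235) = -18/5 - 544 = -2738/5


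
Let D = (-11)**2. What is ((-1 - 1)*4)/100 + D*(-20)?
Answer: -60502/25 ≈ -2420.1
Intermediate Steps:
D = 121
((-1 - 1)*4)/100 + D*(-20) = ((-1 - 1)*4)/100 + 121*(-20) = -2*4*(1/100) - 2420 = -8*1/100 - 2420 = -2/25 - 2420 = -60502/25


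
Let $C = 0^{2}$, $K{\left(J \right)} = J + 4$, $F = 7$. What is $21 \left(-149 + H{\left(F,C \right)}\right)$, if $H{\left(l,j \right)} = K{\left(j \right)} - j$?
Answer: $-3045$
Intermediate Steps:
$K{\left(J \right)} = 4 + J$
$C = 0$
$H{\left(l,j \right)} = 4$ ($H{\left(l,j \right)} = \left(4 + j\right) - j = 4$)
$21 \left(-149 + H{\left(F,C \right)}\right) = 21 \left(-149 + 4\right) = 21 \left(-145\right) = -3045$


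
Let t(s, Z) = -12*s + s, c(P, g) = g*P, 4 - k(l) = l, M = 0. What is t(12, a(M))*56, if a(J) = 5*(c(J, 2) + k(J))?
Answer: -7392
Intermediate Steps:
k(l) = 4 - l
c(P, g) = P*g
a(J) = 20 + 5*J (a(J) = 5*(J*2 + (4 - J)) = 5*(2*J + (4 - J)) = 5*(4 + J) = 20 + 5*J)
t(s, Z) = -11*s
t(12, a(M))*56 = -11*12*56 = -132*56 = -7392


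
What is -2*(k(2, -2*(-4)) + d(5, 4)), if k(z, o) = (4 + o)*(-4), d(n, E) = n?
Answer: 86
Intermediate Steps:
k(z, o) = -16 - 4*o
-2*(k(2, -2*(-4)) + d(5, 4)) = -2*((-16 - (-8)*(-4)) + 5) = -2*((-16 - 4*8) + 5) = -2*((-16 - 32) + 5) = -2*(-48 + 5) = -2*(-43) = 86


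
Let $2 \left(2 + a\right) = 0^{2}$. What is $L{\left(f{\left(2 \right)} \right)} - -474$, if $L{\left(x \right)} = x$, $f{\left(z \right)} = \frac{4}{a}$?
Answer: $472$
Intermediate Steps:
$a = -2$ ($a = -2 + \frac{0^{2}}{2} = -2 + \frac{1}{2} \cdot 0 = -2 + 0 = -2$)
$f{\left(z \right)} = -2$ ($f{\left(z \right)} = \frac{4}{-2} = 4 \left(- \frac{1}{2}\right) = -2$)
$L{\left(f{\left(2 \right)} \right)} - -474 = -2 - -474 = -2 + 474 = 472$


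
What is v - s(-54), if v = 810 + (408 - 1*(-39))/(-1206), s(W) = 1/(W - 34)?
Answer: 14320925/17688 ≈ 809.64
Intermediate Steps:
s(W) = 1/(-34 + W)
v = 325471/402 (v = 810 + (408 + 39)*(-1/1206) = 810 + 447*(-1/1206) = 810 - 149/402 = 325471/402 ≈ 809.63)
v - s(-54) = 325471/402 - 1/(-34 - 54) = 325471/402 - 1/(-88) = 325471/402 - 1*(-1/88) = 325471/402 + 1/88 = 14320925/17688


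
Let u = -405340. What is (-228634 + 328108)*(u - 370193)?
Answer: -77145369642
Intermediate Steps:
(-228634 + 328108)*(u - 370193) = (-228634 + 328108)*(-405340 - 370193) = 99474*(-775533) = -77145369642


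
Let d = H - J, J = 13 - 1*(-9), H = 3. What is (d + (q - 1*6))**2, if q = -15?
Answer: 1600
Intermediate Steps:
J = 22 (J = 13 + 9 = 22)
d = -19 (d = 3 - 1*22 = 3 - 22 = -19)
(d + (q - 1*6))**2 = (-19 + (-15 - 1*6))**2 = (-19 + (-15 - 6))**2 = (-19 - 21)**2 = (-40)**2 = 1600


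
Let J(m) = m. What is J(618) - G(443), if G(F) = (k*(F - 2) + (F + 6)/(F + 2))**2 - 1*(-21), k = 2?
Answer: -154282836796/198025 ≈ -7.7911e+5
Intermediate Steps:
G(F) = 21 + (-4 + 2*F + (6 + F)/(2 + F))**2 (G(F) = (2*(F - 2) + (F + 6)/(F + 2))**2 - 1*(-21) = (2*(-2 + F) + (6 + F)/(2 + F))**2 + 21 = ((-4 + 2*F) + (6 + F)/(2 + F))**2 + 21 = (-4 + 2*F + (6 + F)/(2 + F))**2 + 21 = 21 + (-4 + 2*F + (6 + F)/(2 + F))**2)
J(618) - G(443) = 618 - (21 + (-2 + 443 + 2*443**2)**2/(2 + 443)**2) = 618 - (21 + (-2 + 443 + 2*196249)**2/445**2) = 618 - (21 + (-2 + 443 + 392498)**2/198025) = 618 - (21 + (1/198025)*392939**2) = 618 - (21 + (1/198025)*154401057721) = 618 - (21 + 154401057721/198025) = 618 - 1*154405216246/198025 = 618 - 154405216246/198025 = -154282836796/198025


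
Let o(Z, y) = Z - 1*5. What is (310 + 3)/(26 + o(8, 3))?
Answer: 313/29 ≈ 10.793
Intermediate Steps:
o(Z, y) = -5 + Z (o(Z, y) = Z - 5 = -5 + Z)
(310 + 3)/(26 + o(8, 3)) = (310 + 3)/(26 + (-5 + 8)) = 313/(26 + 3) = 313/29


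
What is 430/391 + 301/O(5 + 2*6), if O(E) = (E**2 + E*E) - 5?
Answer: 364081/224043 ≈ 1.6250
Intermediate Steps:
O(E) = -5 + 2*E**2 (O(E) = (E**2 + E**2) - 5 = 2*E**2 - 5 = -5 + 2*E**2)
430/391 + 301/O(5 + 2*6) = 430/391 + 301/(-5 + 2*(5 + 2*6)**2) = 430*(1/391) + 301/(-5 + 2*(5 + 12)**2) = 430/391 + 301/(-5 + 2*17**2) = 430/391 + 301/(-5 + 2*289) = 430/391 + 301/(-5 + 578) = 430/391 + 301/573 = 364081/224043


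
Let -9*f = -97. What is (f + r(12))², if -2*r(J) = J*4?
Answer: 14161/81 ≈ 174.83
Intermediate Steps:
f = 97/9 (f = -⅑*(-97) = 97/9 ≈ 10.778)
r(J) = -2*J (r(J) = -J*4/2 = -2*J)
(f + r(12))² = (97/9 - 2*12)² = (97/9 - 24)² = (-119/9)² = 14161/81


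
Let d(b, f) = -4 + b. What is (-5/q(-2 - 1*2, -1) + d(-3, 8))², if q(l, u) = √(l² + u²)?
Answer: 858/17 + 70*√17/17 ≈ 67.448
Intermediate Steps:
(-5/q(-2 - 1*2, -1) + d(-3, 8))² = (-5/√((-2 - 1*2)² + (-1)²) + (-4 - 3))² = (-5/√((-2 - 2)² + 1) - 7)² = (-5/√((-4)² + 1) - 7)² = (-5/√(16 + 1) - 7)² = (-5*√17/17 - 7)² = (-7 - 5*√17/17)²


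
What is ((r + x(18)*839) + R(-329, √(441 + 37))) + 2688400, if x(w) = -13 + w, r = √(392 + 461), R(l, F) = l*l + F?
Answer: 2800836 + √478 + √853 ≈ 2.8009e+6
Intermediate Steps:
R(l, F) = F + l² (R(l, F) = l² + F = F + l²)
r = √853 ≈ 29.206
((r + x(18)*839) + R(-329, √(441 + 37))) + 2688400 = ((√853 + (-13 + 18)*839) + (√(441 + 37) + (-329)²)) + 2688400 = ((√853 + 5*839) + (√478 + 108241)) + 2688400 = ((√853 + 4195) + (108241 + √478)) + 2688400 = ((4195 + √853) + (108241 + √478)) + 2688400 = (112436 + √478 + √853) + 2688400 = 2800836 + √478 + √853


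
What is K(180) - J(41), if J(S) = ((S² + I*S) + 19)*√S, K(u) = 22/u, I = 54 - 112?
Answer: 11/90 + 678*√41 ≈ 4341.4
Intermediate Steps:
I = -58
J(S) = √S*(19 + S² - 58*S) (J(S) = ((S² - 58*S) + 19)*√S = (19 + S² - 58*S)*√S = √S*(19 + S² - 58*S))
K(180) - J(41) = 22/180 - √41*(19 + 41² - 58*41) = 22*(1/180) - √41*(19 + 1681 - 2378) = 11/90 - √41*(-678) = 11/90 - (-678)*√41 = 11/90 + 678*√41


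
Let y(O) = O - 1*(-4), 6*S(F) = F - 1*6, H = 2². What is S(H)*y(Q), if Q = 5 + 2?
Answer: -11/3 ≈ -3.6667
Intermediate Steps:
H = 4
S(F) = -1 + F/6 (S(F) = (F - 1*6)/6 = (F - 6)/6 = (-6 + F)/6 = -1 + F/6)
Q = 7
y(O) = 4 + O (y(O) = O + 4 = 4 + O)
S(H)*y(Q) = (-1 + (⅙)*4)*(4 + 7) = (-1 + ⅔)*11 = -⅓*11 = -11/3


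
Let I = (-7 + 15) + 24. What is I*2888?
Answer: 92416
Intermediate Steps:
I = 32 (I = 8 + 24 = 32)
I*2888 = 32*2888 = 92416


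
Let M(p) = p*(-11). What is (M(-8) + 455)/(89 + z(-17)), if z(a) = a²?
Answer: 181/126 ≈ 1.4365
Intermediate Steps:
M(p) = -11*p
(M(-8) + 455)/(89 + z(-17)) = (-11*(-8) + 455)/(89 + (-17)²) = (88 + 455)/(89 + 289) = 543/378 = 543*(1/378) = 181/126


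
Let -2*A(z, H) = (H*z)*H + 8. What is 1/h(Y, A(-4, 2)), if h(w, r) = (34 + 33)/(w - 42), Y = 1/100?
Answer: -4199/6700 ≈ -0.62672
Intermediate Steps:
A(z, H) = -4 - z*H**2/2 (A(z, H) = -((H*z)*H + 8)/2 = -(z*H**2 + 8)/2 = -(8 + z*H**2)/2 = -4 - z*H**2/2)
Y = 1/100 ≈ 0.010000
h(w, r) = 67/(-42 + w)
1/h(Y, A(-4, 2)) = 1/(67/(-42 + 1/100)) = 1/(67/(-4199/100)) = 1/(67*(-100/4199)) = 1/(-6700/4199) = -4199/6700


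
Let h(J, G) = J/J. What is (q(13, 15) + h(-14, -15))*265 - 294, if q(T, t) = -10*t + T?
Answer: -36334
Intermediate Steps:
q(T, t) = T - 10*t
h(J, G) = 1
(q(13, 15) + h(-14, -15))*265 - 294 = ((13 - 10*15) + 1)*265 - 294 = ((13 - 150) + 1)*265 - 294 = (-137 + 1)*265 - 294 = -136*265 - 294 = -36040 - 294 = -36334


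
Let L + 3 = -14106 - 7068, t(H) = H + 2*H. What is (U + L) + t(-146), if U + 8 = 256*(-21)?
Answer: -26999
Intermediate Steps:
t(H) = 3*H
U = -5384 (U = -8 + 256*(-21) = -8 - 5376 = -5384)
L = -21177 (L = -3 + (-14106 - 7068) = -3 - 21174 = -21177)
(U + L) + t(-146) = (-5384 - 21177) + 3*(-146) = -26561 - 438 = -26999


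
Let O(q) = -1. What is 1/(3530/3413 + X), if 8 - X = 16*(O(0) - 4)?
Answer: 3413/303874 ≈ 0.011232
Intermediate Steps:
X = 88 (X = 8 - 16*(-1 - 4) = 8 - 16*(-5) = 8 - 1*(-80) = 8 + 80 = 88)
1/(3530/3413 + X) = 1/(3530/3413 + 88) = 1/(303874/3413) = 3413/303874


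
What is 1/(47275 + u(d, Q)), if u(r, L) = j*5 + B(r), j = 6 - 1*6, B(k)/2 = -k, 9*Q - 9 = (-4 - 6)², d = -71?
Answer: 1/47417 ≈ 2.1089e-5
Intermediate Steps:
Q = 109/9 (Q = 1 + (-4 - 6)²/9 = 1 + (⅑)*(-10)² = 1 + (⅑)*100 = 1 + 100/9 = 109/9 ≈ 12.111)
B(k) = -2*k (B(k) = 2*(-k) = -2*k)
j = 0 (j = 6 - 6 = 0)
u(r, L) = -2*r (u(r, L) = 0*5 - 2*r = 0 - 2*r = -2*r)
1/(47275 + u(d, Q)) = 1/(47275 - 2*(-71)) = 1/(47275 + 142) = 1/47417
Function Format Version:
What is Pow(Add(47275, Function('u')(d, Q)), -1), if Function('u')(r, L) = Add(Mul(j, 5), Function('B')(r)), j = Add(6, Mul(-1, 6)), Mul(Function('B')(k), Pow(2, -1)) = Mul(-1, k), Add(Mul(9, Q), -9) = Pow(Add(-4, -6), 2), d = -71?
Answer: Rational(1, 47417) ≈ 2.1089e-5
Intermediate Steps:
Q = Rational(109, 9) (Q = Add(1, Mul(Rational(1, 9), Pow(Add(-4, -6), 2))) = Add(1, Mul(Rational(1, 9), Pow(-10, 2))) = Add(1, Mul(Rational(1, 9), 100)) = Add(1, Rational(100, 9)) = Rational(109, 9) ≈ 12.111)
Function('B')(k) = Mul(-2, k) (Function('B')(k) = Mul(2, Mul(-1, k)) = Mul(-2, k))
j = 0 (j = Add(6, -6) = 0)
Function('u')(r, L) = Mul(-2, r) (Function('u')(r, L) = Add(Mul(0, 5), Mul(-2, r)) = Add(0, Mul(-2, r)) = Mul(-2, r))
Pow(Add(47275, Function('u')(d, Q)), -1) = Pow(Add(47275, Mul(-2, -71)), -1) = Pow(Add(47275, 142), -1) = Pow(47417, -1) = Rational(1, 47417)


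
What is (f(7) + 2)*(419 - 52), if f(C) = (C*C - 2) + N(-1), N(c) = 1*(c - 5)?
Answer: 15781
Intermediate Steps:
N(c) = -5 + c (N(c) = 1*(-5 + c) = -5 + c)
f(C) = -8 + C² (f(C) = (C*C - 2) + (-5 - 1) = (C² - 2) - 6 = (-2 + C²) - 6 = -8 + C²)
(f(7) + 2)*(419 - 52) = ((-8 + 7²) + 2)*(419 - 52) = ((-8 + 49) + 2)*367 = (41 + 2)*367 = 43*367 = 15781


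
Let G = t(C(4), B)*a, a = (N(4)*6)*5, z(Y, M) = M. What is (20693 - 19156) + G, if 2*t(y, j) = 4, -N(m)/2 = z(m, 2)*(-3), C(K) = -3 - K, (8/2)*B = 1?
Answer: 2257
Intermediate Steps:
B = ¼ (B = (¼)*1 = ¼ ≈ 0.25000)
N(m) = 12 (N(m) = -4*(-3) = -2*(-6) = 12)
t(y, j) = 2 (t(y, j) = (½)*4 = 2)
a = 360 (a = (12*6)*5 = 72*5 = 360)
G = 720 (G = 2*360 = 720)
(20693 - 19156) + G = (20693 - 19156) + 720 = 1537 + 720 = 2257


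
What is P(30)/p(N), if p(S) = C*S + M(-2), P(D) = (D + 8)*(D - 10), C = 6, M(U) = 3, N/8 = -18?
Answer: -760/861 ≈ -0.88269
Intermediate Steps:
N = -144 (N = 8*(-18) = -144)
P(D) = (-10 + D)*(8 + D) (P(D) = (8 + D)*(-10 + D) = (-10 + D)*(8 + D))
p(S) = 3 + 6*S (p(S) = 6*S + 3 = 3 + 6*S)
P(30)/p(N) = (-80 + 30**2 - 2*30)/(3 + 6*(-144)) = (-80 + 900 - 60)/(3 - 864) = 760/(-861) = 760*(-1/861) = -760/861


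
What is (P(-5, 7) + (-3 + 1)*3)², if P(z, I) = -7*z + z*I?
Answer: 36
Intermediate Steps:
P(z, I) = -7*z + I*z
(P(-5, 7) + (-3 + 1)*3)² = (-5*(-7 + 7) + (-3 + 1)*3)² = (-5*0 - 2*3)² = (0 - 6)² = (-6)² = 36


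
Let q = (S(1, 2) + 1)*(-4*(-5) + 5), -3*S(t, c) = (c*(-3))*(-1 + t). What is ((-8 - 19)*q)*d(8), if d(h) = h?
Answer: -5400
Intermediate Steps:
S(t, c) = c*(-1 + t) (S(t, c) = -c*(-3)*(-1 + t)/3 = -(-3*c)*(-1 + t)/3 = -(-1)*c*(-1 + t) = c*(-1 + t))
q = 25 (q = (2*(-1 + 1) + 1)*(-4*(-5) + 5) = (2*0 + 1)*(20 + 5) = (0 + 1)*25 = 1*25 = 25)
((-8 - 19)*q)*d(8) = ((-8 - 19)*25)*8 = -27*25*8 = -675*8 = -5400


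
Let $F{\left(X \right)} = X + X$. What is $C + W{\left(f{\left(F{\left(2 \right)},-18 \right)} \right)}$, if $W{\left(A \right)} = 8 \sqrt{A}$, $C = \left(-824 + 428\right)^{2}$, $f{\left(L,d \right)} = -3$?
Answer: $156816 + 8 i \sqrt{3} \approx 1.5682 \cdot 10^{5} + 13.856 i$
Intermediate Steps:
$F{\left(X \right)} = 2 X$
$C = 156816$ ($C = \left(-396\right)^{2} = 156816$)
$C + W{\left(f{\left(F{\left(2 \right)},-18 \right)} \right)} = 156816 + 8 \sqrt{-3} = 156816 + 8 i \sqrt{3}$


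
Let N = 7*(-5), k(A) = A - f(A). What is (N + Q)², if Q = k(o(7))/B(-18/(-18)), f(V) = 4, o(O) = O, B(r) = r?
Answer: 1024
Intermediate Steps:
k(A) = -4 + A (k(A) = A - 1*4 = A - 4 = -4 + A)
Q = 3 (Q = (-4 + 7)/((-18/(-18))) = 3/((-18*(-1/18))) = 3/1 = 3*1 = 3)
N = -35
(N + Q)² = (-35 + 3)² = (-32)² = 1024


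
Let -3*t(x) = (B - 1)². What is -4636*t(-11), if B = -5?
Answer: 55632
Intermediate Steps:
t(x) = -12 (t(x) = -(-5 - 1)²/3 = -⅓*(-6)² = -⅓*36 = -12)
-4636*t(-11) = -4636*(-12) = 55632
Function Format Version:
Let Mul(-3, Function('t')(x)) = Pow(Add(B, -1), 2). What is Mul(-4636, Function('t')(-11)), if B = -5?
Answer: 55632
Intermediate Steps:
Function('t')(x) = -12 (Function('t')(x) = Mul(Rational(-1, 3), Pow(Add(-5, -1), 2)) = Mul(Rational(-1, 3), Pow(-6, 2)) = Mul(Rational(-1, 3), 36) = -12)
Mul(-4636, Function('t')(-11)) = Mul(-4636, -12) = 55632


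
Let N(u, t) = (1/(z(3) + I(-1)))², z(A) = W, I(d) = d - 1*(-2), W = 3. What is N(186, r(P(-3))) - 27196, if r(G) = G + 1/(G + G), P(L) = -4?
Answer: -435135/16 ≈ -27196.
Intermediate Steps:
I(d) = 2 + d (I(d) = d + 2 = 2 + d)
z(A) = 3
r(G) = G + 1/(2*G)
N(u, t) = 1/16 (N(u, t) = (1/(3 + (2 - 1)))² = (1/(3 + 1))² = (1/4)² = (¼)² = 1/16)
N(186, r(P(-3))) - 27196 = 1/16 - 27196 = -435135/16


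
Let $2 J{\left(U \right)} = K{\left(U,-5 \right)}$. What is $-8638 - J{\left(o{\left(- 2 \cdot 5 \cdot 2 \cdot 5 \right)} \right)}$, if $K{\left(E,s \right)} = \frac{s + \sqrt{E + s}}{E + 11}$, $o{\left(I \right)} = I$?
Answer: $- \frac{1537569}{178} + \frac{i \sqrt{105}}{178} \approx -8638.0 + 0.057567 i$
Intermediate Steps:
$K{\left(E,s \right)} = \frac{s + \sqrt{E + s}}{11 + E}$
$J{\left(U \right)} = \frac{-5 + \sqrt{-5 + U}}{2 \left(11 + U\right)}$ ($J{\left(U \right)} = \frac{\frac{1}{11 + U} \left(-5 + \sqrt{U - 5}\right)}{2} = \frac{\frac{1}{11 + U} \left(-5 + \sqrt{-5 + U}\right)}{2} = \frac{-5 + \sqrt{-5 + U}}{2 \left(11 + U\right)}$)
$-8638 - J{\left(o{\left(- 2 \cdot 5 \cdot 2 \cdot 5 \right)} \right)} = -8638 - \frac{-5 + \sqrt{-5 - 2 \cdot 5 \cdot 2 \cdot 5}}{2 \left(11 - 2 \cdot 5 \cdot 2 \cdot 5\right)} = -8638 - \frac{-5 + \sqrt{-5 - 2 \cdot 10 \cdot 5}}{2 \left(11 - 2 \cdot 10 \cdot 5\right)} = -8638 - \frac{-5 + \sqrt{-5 - 100}}{2 \left(11 - 100\right)} = -8638 - \frac{-5 + \sqrt{-105}}{2 \left(-89\right)} = -8638 - \frac{1}{2} \left(- \frac{1}{89}\right) \left(-5 + i \sqrt{105}\right) = -8638 - \left(\frac{5}{178} - \frac{i \sqrt{105}}{178}\right) = - \frac{1537569}{178} + \frac{i \sqrt{105}}{178}$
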